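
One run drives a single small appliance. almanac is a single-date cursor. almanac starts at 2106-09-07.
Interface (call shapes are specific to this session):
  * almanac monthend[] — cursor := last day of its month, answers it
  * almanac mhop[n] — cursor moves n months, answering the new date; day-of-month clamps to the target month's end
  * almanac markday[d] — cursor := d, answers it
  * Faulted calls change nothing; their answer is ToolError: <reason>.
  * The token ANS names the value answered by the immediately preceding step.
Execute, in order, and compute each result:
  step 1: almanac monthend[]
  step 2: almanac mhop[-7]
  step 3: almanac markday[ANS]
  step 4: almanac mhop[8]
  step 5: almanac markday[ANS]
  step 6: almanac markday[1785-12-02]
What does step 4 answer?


·→ almanac monthend()
·← 2106-09-30
·→ almanac mhop(n=-7)
·← 2106-02-28
·→ almanac markday(d=ANS)
·← 2106-02-28
·→ almanac mhop(n=8)
·← 2106-10-28
·→ almanac markday(d=ANS)
·← 2106-10-28
·→ almanac markday(d=1785-12-02)
·← 1785-12-02

Answer: 2106-10-28


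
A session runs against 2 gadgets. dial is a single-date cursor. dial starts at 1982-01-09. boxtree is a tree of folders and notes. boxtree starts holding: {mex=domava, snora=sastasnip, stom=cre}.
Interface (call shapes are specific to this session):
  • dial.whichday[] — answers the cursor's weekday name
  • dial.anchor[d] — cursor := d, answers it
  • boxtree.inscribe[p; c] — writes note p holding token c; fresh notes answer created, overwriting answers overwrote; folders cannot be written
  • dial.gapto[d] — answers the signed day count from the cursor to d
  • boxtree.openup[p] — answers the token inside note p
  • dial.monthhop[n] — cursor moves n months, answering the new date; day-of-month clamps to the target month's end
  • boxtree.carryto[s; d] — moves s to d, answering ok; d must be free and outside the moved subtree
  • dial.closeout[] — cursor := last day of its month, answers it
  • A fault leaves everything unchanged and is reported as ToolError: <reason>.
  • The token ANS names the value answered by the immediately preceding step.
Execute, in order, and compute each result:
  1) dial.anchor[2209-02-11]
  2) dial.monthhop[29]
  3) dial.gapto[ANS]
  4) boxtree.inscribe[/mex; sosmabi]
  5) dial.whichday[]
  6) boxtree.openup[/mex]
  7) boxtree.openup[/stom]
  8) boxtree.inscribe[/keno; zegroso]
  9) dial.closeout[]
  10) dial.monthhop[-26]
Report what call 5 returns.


Answer: Thursday

Derivation:
·→ anchor(d=2209-02-11)
·← 2209-02-11
·→ monthhop(n=29)
·← 2211-07-11
·→ gapto(d=ANS)
·← 0
·→ inscribe(p=/mex, c=sosmabi)
·← overwrote
·→ whichday()
·← Thursday
·→ openup(p=/mex)
·← sosmabi
·→ openup(p=/stom)
·← cre
·→ inscribe(p=/keno, c=zegroso)
·← created
·→ closeout()
·← 2211-07-31
·→ monthhop(n=-26)
·← 2209-05-31


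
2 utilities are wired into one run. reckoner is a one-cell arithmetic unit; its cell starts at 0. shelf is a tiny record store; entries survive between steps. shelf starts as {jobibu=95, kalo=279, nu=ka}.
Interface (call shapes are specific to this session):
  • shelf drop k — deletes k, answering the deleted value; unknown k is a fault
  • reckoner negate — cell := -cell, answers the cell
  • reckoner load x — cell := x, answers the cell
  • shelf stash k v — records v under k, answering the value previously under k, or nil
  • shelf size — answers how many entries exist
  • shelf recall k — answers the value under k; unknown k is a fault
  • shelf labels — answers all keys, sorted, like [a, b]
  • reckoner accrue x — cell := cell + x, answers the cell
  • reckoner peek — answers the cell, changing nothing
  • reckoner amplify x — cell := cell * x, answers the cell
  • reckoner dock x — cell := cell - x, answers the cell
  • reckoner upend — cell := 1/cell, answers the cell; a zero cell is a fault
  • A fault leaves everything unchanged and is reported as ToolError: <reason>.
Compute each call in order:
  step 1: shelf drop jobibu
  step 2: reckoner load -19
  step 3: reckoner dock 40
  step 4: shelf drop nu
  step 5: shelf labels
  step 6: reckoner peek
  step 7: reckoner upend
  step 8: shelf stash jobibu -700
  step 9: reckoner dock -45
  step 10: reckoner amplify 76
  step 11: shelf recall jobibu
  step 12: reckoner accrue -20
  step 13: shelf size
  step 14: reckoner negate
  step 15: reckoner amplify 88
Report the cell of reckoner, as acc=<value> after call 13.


~$ shelf drop k=jobibu
[out] 95
~$ reckoner load x=-19
[out] -19
~$ reckoner dock x=40
[out] -59
~$ shelf drop k=nu
[out] ka
~$ shelf labels
[out] [kalo]
~$ reckoner peek
[out] -59
~$ reckoner upend
[out] -1/59
~$ shelf stash k=jobibu v=-700
[out] nil
~$ reckoner dock x=-45
[out] 2654/59
~$ reckoner amplify x=76
[out] 201704/59
~$ shelf recall k=jobibu
[out] -700
~$ reckoner accrue x=-20
[out] 200524/59
~$ shelf size
[out] 2
~$ reckoner negate
[out] -200524/59
~$ reckoner amplify x=88
[out] -17646112/59

Answer: acc=200524/59


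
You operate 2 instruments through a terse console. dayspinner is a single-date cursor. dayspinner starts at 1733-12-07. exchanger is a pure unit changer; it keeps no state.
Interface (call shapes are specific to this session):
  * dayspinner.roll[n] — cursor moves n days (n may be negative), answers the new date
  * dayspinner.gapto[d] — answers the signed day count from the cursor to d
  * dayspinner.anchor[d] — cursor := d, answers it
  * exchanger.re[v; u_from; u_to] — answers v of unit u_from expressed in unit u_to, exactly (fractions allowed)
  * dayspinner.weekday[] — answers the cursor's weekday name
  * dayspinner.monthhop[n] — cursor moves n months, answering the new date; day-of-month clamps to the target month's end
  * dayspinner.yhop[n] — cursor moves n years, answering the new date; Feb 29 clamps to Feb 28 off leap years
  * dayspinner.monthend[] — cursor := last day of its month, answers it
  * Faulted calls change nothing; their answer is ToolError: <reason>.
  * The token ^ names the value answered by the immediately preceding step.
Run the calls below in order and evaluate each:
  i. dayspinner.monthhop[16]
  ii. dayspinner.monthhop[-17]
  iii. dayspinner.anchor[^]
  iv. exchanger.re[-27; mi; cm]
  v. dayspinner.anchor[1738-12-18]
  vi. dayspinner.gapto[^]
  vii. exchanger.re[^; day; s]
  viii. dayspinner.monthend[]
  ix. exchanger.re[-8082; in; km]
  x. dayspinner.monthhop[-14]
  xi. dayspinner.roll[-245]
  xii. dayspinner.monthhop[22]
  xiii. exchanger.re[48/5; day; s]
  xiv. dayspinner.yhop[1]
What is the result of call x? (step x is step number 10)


Next I call monthhop on 16, and observe 1735-04-07.
I use monthhop on -17, → 1733-11-07.
I run anchor on ^, giving 1733-11-07.
I try re on -27, mi, cm: -21726144/5.
I use anchor on 1738-12-18: 1738-12-18.
I use gapto on ^, — result: 0.
Then re on ^, day, s, and observe 0.
Invoking monthend, yielding 1738-12-31.
I run re on -8082, in, km, giving -513207/2500000.
I run monthhop on -14, and see 1737-10-31.
I call roll on -245, yielding 1737-02-28.
I run monthhop on 22, — result: 1738-12-28.
Invoking re on 48/5, day, s, and see 829440.
Using yhop on 1, — result: 1739-12-28.

Answer: 1737-10-31


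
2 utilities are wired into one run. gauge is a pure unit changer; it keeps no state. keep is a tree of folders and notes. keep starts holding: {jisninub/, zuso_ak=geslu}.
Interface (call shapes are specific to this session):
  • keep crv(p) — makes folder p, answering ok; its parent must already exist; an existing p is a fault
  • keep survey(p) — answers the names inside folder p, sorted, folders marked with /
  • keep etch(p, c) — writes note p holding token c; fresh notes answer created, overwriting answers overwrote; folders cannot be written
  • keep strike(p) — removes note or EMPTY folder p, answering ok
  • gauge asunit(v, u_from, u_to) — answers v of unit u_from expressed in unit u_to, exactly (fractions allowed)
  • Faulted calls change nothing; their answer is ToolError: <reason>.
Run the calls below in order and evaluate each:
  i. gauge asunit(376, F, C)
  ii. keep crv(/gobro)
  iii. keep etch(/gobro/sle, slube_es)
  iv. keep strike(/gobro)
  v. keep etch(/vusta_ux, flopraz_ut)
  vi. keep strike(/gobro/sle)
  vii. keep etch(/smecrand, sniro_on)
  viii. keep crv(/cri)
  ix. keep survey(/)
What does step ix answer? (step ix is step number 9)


% gauge asunit v→376 u_from→F u_to→C
= 1720/9
% keep crv p→/gobro
= ok
% keep etch p→/gobro/sle c→slube_es
= created
% keep strike p→/gobro
= ToolError: not empty
% keep etch p→/vusta_ux c→flopraz_ut
= created
% keep strike p→/gobro/sle
= ok
% keep etch p→/smecrand c→sniro_on
= created
% keep crv p→/cri
= ok
% keep survey p→/
= [cri/, gobro/, jisninub/, smecrand, vusta_ux, zuso_ak]

Answer: [cri/, gobro/, jisninub/, smecrand, vusta_ux, zuso_ak]


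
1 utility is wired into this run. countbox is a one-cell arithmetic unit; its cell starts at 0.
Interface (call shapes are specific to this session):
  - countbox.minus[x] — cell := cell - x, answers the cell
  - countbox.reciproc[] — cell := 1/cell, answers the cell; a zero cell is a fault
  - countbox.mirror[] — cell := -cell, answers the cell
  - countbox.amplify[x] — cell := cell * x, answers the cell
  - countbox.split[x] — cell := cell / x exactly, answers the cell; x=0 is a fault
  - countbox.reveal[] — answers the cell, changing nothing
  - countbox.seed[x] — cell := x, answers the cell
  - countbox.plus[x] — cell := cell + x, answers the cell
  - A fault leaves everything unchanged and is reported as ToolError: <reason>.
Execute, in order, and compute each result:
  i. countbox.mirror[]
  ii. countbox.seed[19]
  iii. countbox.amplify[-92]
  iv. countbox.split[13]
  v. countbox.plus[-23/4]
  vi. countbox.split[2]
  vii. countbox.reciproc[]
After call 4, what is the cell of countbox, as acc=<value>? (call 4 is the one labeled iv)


-- countbox.mirror() == 0
-- countbox.seed(x=19) == 19
-- countbox.amplify(x=-92) == -1748
-- countbox.split(x=13) == -1748/13
-- countbox.plus(x=-23/4) == -7291/52
-- countbox.split(x=2) == -7291/104
-- countbox.reciproc() == -104/7291

Answer: acc=-1748/13


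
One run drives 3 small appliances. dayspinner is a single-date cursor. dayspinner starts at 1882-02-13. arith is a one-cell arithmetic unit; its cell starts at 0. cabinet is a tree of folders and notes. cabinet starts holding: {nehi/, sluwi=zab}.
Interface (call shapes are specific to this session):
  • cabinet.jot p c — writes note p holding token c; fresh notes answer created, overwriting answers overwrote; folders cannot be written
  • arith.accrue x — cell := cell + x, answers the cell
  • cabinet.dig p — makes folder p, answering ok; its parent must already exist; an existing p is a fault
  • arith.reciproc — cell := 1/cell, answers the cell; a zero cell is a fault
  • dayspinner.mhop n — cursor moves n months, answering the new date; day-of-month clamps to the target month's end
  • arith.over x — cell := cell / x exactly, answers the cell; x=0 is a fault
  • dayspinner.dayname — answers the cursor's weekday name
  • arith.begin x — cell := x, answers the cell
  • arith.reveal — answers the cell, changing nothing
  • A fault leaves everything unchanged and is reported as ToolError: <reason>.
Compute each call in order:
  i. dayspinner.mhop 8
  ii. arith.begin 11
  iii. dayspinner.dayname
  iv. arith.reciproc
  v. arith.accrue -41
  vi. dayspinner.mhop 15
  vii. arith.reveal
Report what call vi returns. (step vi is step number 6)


I call mhop passing 8, giving 1882-10-13.
Now I run begin passing 11, giving 11.
Calling dayname(), — result: Friday.
I use reciproc, and see 1/11.
Using accrue passing -41, → -450/11.
Invoking mhop passing 15, which returns 1884-01-13.
I try reveal, and get -450/11.

Answer: 1884-01-13


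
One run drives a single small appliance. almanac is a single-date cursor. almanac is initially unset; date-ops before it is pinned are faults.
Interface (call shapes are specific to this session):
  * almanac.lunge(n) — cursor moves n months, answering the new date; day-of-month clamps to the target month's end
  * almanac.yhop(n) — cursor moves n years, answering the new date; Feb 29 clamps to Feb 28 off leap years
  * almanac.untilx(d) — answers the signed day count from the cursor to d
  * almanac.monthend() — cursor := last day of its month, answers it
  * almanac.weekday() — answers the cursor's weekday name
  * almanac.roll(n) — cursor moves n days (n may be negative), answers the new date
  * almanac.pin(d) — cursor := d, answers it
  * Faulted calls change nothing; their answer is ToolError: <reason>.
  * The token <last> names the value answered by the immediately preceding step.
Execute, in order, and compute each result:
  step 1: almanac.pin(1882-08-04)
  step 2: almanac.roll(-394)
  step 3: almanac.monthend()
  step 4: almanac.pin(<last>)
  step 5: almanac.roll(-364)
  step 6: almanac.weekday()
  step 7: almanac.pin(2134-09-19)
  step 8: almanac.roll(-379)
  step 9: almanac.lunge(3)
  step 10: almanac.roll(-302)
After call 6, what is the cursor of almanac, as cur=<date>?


==> pin(d→1882-08-04)
<== 1882-08-04
==> roll(n→-394)
<== 1881-07-06
==> monthend()
<== 1881-07-31
==> pin(d→<last>)
<== 1881-07-31
==> roll(n→-364)
<== 1880-08-01
==> weekday()
<== Sunday
==> pin(d→2134-09-19)
<== 2134-09-19
==> roll(n→-379)
<== 2133-09-05
==> lunge(n→3)
<== 2133-12-05
==> roll(n→-302)
<== 2133-02-06

Answer: cur=1880-08-01


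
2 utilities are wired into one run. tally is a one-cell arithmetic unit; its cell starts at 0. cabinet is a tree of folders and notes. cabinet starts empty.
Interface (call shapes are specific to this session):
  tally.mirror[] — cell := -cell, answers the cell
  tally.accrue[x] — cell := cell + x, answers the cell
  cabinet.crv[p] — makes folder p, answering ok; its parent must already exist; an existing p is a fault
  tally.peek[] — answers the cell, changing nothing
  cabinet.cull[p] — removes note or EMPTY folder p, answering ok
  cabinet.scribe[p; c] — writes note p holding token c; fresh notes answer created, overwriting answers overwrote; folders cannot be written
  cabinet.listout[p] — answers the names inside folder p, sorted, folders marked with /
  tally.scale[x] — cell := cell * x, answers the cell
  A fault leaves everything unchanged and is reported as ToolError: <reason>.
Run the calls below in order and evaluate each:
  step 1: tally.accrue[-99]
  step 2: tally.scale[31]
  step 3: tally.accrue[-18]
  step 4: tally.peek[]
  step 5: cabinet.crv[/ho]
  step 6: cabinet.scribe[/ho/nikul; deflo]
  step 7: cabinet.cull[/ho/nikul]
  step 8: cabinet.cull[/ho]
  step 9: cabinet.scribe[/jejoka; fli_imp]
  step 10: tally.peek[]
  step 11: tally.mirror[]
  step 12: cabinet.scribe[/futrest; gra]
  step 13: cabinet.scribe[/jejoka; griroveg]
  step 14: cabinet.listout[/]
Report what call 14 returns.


Answer: [futrest, jejoka]

Derivation:
> tally.accrue x: -99
= -99
> tally.scale x: 31
= -3069
> tally.accrue x: -18
= -3087
> tally.peek
= -3087
> cabinet.crv p: /ho
= ok
> cabinet.scribe p: /ho/nikul c: deflo
= created
> cabinet.cull p: /ho/nikul
= ok
> cabinet.cull p: /ho
= ok
> cabinet.scribe p: /jejoka c: fli_imp
= created
> tally.peek
= -3087
> tally.mirror
= 3087
> cabinet.scribe p: /futrest c: gra
= created
> cabinet.scribe p: /jejoka c: griroveg
= overwrote
> cabinet.listout p: /
= [futrest, jejoka]


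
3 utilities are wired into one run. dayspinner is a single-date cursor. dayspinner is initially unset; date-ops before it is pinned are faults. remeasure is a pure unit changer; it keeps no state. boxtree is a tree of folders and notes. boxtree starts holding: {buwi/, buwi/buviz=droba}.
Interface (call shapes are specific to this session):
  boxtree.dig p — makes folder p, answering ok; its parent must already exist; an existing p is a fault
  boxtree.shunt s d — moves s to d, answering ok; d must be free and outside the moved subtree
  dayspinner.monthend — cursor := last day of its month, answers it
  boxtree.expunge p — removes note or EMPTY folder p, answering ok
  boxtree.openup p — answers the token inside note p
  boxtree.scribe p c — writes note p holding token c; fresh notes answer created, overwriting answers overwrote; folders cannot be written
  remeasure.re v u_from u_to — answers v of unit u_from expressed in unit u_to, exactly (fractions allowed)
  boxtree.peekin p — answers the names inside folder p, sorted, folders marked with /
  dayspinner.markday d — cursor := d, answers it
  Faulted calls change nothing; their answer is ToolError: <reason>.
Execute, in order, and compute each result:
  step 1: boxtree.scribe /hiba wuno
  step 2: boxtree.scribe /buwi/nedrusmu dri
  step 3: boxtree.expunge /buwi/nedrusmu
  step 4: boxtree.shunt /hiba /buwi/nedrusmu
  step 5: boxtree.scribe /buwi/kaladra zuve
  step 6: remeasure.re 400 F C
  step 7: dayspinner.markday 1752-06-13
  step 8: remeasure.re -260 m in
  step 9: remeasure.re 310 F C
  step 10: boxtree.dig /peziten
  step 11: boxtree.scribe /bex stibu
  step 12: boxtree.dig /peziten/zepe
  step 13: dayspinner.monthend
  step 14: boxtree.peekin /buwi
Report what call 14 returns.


Answer: [buviz, kaladra, nedrusmu]

Derivation:
I invoke boxtree.scribe passing p→/hiba, c→wuno, yielding created.
Next I call boxtree.scribe passing p→/buwi/nedrusmu, c→dri, and see created.
Calling boxtree.expunge passing p→/buwi/nedrusmu, and observe ok.
Then boxtree.shunt passing s→/hiba, d→/buwi/nedrusmu, → ok.
I run boxtree.scribe passing p→/buwi/kaladra, c→zuve, giving created.
I call remeasure.re passing v→400, u_from→F, u_to→C, and get 1840/9.
Now I run dayspinner.markday passing d→1752-06-13, giving 1752-06-13.
I use remeasure.re passing v→-260, u_from→m, u_to→in, and get -1300000/127.
I use remeasure.re passing v→310, u_from→F, u_to→C, — result: 1390/9.
Using boxtree.dig passing p→/peziten, → ok.
Now I run boxtree.scribe passing p→/bex, c→stibu, → created.
Next I call boxtree.dig passing p→/peziten/zepe, and observe ok.
I run dayspinner.monthend: 1752-06-30.
I run boxtree.peekin passing p→/buwi, which returns [buviz, kaladra, nedrusmu].


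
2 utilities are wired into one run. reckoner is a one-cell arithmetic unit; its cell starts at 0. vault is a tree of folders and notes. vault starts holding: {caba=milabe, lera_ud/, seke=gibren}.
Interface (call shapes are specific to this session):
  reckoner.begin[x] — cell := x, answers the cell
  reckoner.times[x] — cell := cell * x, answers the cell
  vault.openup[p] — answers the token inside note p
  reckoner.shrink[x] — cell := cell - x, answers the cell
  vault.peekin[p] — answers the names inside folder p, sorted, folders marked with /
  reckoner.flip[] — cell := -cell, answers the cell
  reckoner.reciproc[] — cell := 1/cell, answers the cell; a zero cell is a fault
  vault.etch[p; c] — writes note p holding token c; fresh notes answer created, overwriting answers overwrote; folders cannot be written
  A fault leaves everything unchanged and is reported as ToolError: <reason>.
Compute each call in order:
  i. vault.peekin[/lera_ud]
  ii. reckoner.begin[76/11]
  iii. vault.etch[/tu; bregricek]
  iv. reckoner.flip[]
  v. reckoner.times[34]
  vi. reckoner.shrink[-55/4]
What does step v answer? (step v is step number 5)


Answer: -2584/11

Derivation:
~$ peekin p→/lera_ud
  []
~$ begin x→76/11
  76/11
~$ etch p→/tu c→bregricek
  created
~$ flip
  -76/11
~$ times x→34
  -2584/11
~$ shrink x→-55/4
  -9731/44


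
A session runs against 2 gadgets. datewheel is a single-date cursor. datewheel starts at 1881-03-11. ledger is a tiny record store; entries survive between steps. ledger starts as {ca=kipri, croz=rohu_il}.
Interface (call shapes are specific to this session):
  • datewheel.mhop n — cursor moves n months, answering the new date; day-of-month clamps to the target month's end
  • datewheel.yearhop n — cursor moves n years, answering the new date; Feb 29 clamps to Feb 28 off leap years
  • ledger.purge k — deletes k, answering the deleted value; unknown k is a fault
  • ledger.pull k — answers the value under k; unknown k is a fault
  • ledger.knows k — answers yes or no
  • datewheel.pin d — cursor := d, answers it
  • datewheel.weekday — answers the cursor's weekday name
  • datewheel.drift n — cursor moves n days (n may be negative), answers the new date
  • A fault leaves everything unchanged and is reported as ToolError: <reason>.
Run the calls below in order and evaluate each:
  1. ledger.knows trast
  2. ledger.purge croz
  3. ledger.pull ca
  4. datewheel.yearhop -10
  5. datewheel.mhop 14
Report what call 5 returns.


Answer: 1872-05-11

Derivation:
! ledger.knows(trast) == no
! ledger.purge(croz) == rohu_il
! ledger.pull(ca) == kipri
! datewheel.yearhop(-10) == 1871-03-11
! datewheel.mhop(14) == 1872-05-11


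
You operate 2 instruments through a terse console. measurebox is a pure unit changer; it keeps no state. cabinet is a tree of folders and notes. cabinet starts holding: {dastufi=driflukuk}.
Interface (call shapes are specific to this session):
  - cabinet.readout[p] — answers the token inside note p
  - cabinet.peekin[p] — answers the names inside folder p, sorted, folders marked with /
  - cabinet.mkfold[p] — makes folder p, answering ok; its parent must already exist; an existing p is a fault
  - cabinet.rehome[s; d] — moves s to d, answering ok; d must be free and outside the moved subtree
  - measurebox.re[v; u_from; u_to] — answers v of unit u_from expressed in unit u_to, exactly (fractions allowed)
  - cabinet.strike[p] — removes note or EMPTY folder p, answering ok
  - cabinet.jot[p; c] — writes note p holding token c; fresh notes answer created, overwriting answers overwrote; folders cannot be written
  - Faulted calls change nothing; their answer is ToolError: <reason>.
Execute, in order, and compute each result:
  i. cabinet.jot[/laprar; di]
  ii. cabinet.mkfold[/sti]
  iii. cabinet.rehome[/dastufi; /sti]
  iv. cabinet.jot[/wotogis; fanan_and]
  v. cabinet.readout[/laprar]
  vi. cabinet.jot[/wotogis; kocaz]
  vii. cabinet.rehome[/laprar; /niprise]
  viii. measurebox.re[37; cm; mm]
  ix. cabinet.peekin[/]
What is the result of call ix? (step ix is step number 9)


I run cabinet.jot using p→/laprar, c→di: created.
Then cabinet.mkfold using p→/sti, which returns ok.
Now I run cabinet.rehome using s→/dastufi, d→/sti, giving ToolError: exists.
I call cabinet.jot using p→/wotogis, c→fanan_and: created.
Calling cabinet.readout using p→/laprar, which returns di.
I run cabinet.jot using p→/wotogis, c→kocaz, and get overwrote.
Then cabinet.rehome using s→/laprar, d→/niprise, — result: ok.
Calling measurebox.re using v→37, u_from→cm, u_to→mm, and see 370.
I run cabinet.peekin using p→/, giving [dastufi, niprise, sti/, wotogis].

Answer: [dastufi, niprise, sti/, wotogis]


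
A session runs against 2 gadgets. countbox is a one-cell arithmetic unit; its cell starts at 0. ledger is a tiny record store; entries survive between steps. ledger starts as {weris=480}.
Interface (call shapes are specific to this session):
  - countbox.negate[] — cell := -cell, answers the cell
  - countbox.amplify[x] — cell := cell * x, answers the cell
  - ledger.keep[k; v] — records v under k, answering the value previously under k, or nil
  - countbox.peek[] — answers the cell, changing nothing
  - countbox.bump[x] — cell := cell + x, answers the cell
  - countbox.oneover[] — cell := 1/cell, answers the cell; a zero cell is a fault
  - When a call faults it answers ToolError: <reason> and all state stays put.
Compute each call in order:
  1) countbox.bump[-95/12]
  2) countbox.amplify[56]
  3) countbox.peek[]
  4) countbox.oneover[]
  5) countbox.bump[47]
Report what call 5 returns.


Answer: 62507/1330

Derivation:
Step: countbox.bump[x: -95/12]
Result: -95/12
Step: countbox.amplify[x: 56]
Result: -1330/3
Step: countbox.peek[]
Result: -1330/3
Step: countbox.oneover[]
Result: -3/1330
Step: countbox.bump[x: 47]
Result: 62507/1330


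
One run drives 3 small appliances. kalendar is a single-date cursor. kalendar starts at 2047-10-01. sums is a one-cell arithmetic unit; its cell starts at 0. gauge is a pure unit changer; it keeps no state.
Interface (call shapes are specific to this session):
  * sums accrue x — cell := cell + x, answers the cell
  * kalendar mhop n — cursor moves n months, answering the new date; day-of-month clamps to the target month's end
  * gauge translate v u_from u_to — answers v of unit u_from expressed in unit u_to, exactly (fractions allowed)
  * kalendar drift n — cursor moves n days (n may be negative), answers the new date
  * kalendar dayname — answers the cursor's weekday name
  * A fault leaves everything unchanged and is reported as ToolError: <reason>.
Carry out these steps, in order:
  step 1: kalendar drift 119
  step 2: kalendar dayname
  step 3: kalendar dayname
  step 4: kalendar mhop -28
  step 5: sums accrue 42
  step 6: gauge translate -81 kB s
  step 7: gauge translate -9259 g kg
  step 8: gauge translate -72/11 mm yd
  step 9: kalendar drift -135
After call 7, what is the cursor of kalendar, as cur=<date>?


Do: kalendar drift[119]
See: 2048-01-28
Do: kalendar dayname[]
See: Tuesday
Do: kalendar dayname[]
See: Tuesday
Do: kalendar mhop[-28]
See: 2045-09-28
Do: sums accrue[42]
See: 42
Do: gauge translate[-81; kB; s]
See: ToolError: incompatible units
Do: gauge translate[-9259; g; kg]
See: -9259/1000
Do: gauge translate[-72/11; mm; yd]
See: -10/1397
Do: kalendar drift[-135]
See: 2045-05-16

Answer: cur=2045-09-28


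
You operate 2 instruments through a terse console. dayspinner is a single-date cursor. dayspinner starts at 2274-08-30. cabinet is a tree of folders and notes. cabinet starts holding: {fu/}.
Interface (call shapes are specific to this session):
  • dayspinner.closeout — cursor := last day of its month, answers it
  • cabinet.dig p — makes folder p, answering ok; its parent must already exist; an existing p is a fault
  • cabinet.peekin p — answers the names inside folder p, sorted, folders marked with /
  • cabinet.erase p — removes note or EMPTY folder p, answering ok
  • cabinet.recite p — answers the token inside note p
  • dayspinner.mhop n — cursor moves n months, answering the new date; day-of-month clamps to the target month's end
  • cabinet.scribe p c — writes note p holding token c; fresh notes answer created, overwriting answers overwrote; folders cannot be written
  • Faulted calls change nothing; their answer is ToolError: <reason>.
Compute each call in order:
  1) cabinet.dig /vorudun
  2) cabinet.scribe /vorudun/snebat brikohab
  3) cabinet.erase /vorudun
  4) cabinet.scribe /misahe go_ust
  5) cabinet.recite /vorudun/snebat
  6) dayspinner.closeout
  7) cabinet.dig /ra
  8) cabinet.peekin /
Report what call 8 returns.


Next I call cabinet.dig(/vorudun), and get ok.
I use cabinet.scribe(/vorudun/snebat, brikohab), giving created.
Now I run cabinet.erase(/vorudun), giving ToolError: not empty.
Using cabinet.scribe(/misahe, go_ust), — result: created.
I use cabinet.recite(/vorudun/snebat), → brikohab.
Using dayspinner.closeout(), and see 2274-08-31.
I invoke cabinet.dig(/ra), — result: ok.
Calling cabinet.peekin(/), and see [fu/, misahe, ra/, vorudun/].

Answer: [fu/, misahe, ra/, vorudun/]


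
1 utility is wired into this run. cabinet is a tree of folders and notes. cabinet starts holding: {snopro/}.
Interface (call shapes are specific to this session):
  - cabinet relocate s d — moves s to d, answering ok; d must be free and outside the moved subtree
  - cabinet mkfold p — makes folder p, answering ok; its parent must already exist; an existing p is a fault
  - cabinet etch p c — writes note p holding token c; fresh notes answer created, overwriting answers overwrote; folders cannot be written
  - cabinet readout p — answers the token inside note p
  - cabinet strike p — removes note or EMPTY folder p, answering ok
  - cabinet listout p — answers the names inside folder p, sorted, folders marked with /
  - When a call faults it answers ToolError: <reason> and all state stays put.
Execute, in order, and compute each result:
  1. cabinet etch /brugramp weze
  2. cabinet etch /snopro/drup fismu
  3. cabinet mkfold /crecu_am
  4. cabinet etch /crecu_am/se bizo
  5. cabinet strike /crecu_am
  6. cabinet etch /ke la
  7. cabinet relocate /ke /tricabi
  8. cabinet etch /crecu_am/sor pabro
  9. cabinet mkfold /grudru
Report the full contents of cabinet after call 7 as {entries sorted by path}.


Answer: {brugramp=weze, crecu_am/, crecu_am/se=bizo, snopro/, snopro/drup=fismu, tricabi=la}

Derivation:
I call cabinet etch using p='/brugramp', c='weze', — result: created.
I use cabinet etch using p='/snopro/drup', c='fismu', and get created.
Now I run cabinet mkfold using p='/crecu_am', and get ok.
Invoking cabinet etch using p='/crecu_am/se', c='bizo', and see created.
I call cabinet strike using p='/crecu_am', and get ToolError: not empty.
Using cabinet etch using p='/ke', c='la', and observe created.
I invoke cabinet relocate using s='/ke', d='/tricabi', → ok.
Using cabinet etch using p='/crecu_am/sor', c='pabro', yielding created.
I invoke cabinet mkfold using p='/grudru', and observe ok.


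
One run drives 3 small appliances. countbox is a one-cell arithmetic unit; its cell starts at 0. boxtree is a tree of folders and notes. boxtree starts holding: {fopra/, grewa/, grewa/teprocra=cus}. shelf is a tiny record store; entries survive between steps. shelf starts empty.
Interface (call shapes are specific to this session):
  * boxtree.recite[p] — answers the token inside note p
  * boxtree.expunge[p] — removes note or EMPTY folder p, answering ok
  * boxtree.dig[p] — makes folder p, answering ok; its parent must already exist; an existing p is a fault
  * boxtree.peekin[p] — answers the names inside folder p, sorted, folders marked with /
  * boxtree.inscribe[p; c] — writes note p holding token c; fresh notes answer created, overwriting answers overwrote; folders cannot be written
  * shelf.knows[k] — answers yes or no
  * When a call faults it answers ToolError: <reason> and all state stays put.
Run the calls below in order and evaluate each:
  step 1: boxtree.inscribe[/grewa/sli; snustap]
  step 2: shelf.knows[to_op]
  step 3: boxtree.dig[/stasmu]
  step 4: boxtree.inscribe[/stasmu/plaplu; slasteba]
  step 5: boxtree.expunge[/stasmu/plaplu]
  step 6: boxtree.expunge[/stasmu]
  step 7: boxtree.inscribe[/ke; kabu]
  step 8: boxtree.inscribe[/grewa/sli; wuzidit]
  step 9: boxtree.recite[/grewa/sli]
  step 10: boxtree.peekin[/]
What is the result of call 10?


! boxtree.inscribe(p=/grewa/sli, c=snustap) : created
! shelf.knows(k=to_op) : no
! boxtree.dig(p=/stasmu) : ok
! boxtree.inscribe(p=/stasmu/plaplu, c=slasteba) : created
! boxtree.expunge(p=/stasmu/plaplu) : ok
! boxtree.expunge(p=/stasmu) : ok
! boxtree.inscribe(p=/ke, c=kabu) : created
! boxtree.inscribe(p=/grewa/sli, c=wuzidit) : overwrote
! boxtree.recite(p=/grewa/sli) : wuzidit
! boxtree.peekin(p=/) : [fopra/, grewa/, ke]

Answer: [fopra/, grewa/, ke]


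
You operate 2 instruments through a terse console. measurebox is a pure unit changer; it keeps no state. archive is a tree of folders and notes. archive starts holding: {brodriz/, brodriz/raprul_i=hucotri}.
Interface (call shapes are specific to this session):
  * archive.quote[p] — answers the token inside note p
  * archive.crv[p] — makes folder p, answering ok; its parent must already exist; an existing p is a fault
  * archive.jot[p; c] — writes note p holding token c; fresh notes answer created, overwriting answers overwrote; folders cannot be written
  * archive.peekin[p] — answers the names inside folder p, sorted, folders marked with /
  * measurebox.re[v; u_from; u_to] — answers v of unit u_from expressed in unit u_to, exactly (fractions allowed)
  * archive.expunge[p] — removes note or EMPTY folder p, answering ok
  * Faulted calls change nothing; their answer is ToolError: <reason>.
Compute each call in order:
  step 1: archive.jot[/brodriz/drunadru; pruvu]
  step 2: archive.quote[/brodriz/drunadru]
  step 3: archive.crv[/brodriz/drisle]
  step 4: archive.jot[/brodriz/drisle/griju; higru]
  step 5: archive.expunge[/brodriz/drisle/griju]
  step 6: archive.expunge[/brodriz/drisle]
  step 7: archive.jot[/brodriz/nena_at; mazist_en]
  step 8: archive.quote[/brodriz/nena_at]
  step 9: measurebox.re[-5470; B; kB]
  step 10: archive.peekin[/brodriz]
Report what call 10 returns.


→ jot(p→/brodriz/drunadru, c→pruvu)
← created
→ quote(p→/brodriz/drunadru)
← pruvu
→ crv(p→/brodriz/drisle)
← ok
→ jot(p→/brodriz/drisle/griju, c→higru)
← created
→ expunge(p→/brodriz/drisle/griju)
← ok
→ expunge(p→/brodriz/drisle)
← ok
→ jot(p→/brodriz/nena_at, c→mazist_en)
← created
→ quote(p→/brodriz/nena_at)
← mazist_en
→ re(v→-5470, u_from→B, u_to→kB)
← -547/100
→ peekin(p→/brodriz)
← [drunadru, nena_at, raprul_i]

Answer: [drunadru, nena_at, raprul_i]


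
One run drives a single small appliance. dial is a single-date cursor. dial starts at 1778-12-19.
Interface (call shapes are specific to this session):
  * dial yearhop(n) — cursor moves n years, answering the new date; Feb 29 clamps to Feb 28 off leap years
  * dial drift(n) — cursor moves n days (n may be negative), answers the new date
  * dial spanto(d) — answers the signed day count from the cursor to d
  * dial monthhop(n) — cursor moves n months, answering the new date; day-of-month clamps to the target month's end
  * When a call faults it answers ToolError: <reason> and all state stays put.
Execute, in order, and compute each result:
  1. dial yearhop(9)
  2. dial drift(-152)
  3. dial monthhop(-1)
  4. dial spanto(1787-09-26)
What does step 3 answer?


Answer: 1787-06-20

Derivation:
-- 1. dial yearhop(n=9) ~> 1787-12-19
-- 2. dial drift(n=-152) ~> 1787-07-20
-- 3. dial monthhop(n=-1) ~> 1787-06-20
-- 4. dial spanto(d=1787-09-26) ~> 98


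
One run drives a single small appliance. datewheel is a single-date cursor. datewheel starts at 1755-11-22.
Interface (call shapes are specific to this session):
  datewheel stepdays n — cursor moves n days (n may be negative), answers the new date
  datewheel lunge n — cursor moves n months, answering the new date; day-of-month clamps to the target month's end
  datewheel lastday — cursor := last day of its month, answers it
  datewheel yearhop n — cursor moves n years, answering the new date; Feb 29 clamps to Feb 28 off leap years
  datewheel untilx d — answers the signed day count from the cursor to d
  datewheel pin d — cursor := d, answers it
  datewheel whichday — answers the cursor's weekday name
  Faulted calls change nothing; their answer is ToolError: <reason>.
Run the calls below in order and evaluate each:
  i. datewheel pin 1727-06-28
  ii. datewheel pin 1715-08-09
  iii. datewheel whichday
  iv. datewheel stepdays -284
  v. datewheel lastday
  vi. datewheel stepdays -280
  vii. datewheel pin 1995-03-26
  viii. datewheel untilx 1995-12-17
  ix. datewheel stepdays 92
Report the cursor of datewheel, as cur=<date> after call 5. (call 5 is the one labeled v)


Answer: cur=1714-10-31

Derivation:
>> datewheel pin(d: 1727-06-28)
<< 1727-06-28
>> datewheel pin(d: 1715-08-09)
<< 1715-08-09
>> datewheel whichday()
<< Friday
>> datewheel stepdays(n: -284)
<< 1714-10-29
>> datewheel lastday()
<< 1714-10-31
>> datewheel stepdays(n: -280)
<< 1714-01-24
>> datewheel pin(d: 1995-03-26)
<< 1995-03-26
>> datewheel untilx(d: 1995-12-17)
<< 266
>> datewheel stepdays(n: 92)
<< 1995-06-26


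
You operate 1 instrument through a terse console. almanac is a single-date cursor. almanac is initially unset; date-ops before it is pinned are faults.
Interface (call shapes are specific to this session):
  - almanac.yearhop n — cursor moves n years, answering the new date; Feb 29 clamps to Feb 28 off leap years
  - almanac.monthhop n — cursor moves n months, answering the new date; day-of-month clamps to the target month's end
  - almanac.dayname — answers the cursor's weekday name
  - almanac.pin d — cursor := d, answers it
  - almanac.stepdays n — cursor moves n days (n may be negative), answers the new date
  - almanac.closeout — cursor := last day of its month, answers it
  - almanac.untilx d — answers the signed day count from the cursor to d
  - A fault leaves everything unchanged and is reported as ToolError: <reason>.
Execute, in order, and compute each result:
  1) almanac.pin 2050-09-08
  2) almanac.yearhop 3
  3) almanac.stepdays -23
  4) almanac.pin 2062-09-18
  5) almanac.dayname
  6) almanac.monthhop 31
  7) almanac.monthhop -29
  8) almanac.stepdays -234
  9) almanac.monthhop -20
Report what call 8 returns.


I run pin with d=2050-09-08, → 2050-09-08.
I invoke yearhop with n=3, and get 2053-09-08.
Calling stepdays with n=-23, and get 2053-08-16.
Calling pin with d=2062-09-18, and get 2062-09-18.
I try dayname(), giving Monday.
I call monthhop with n=31, — result: 2065-04-18.
I invoke monthhop with n=-29, and get 2062-11-18.
I try stepdays with n=-234, and observe 2062-03-29.
I run monthhop with n=-20, and get 2060-07-29.

Answer: 2062-03-29


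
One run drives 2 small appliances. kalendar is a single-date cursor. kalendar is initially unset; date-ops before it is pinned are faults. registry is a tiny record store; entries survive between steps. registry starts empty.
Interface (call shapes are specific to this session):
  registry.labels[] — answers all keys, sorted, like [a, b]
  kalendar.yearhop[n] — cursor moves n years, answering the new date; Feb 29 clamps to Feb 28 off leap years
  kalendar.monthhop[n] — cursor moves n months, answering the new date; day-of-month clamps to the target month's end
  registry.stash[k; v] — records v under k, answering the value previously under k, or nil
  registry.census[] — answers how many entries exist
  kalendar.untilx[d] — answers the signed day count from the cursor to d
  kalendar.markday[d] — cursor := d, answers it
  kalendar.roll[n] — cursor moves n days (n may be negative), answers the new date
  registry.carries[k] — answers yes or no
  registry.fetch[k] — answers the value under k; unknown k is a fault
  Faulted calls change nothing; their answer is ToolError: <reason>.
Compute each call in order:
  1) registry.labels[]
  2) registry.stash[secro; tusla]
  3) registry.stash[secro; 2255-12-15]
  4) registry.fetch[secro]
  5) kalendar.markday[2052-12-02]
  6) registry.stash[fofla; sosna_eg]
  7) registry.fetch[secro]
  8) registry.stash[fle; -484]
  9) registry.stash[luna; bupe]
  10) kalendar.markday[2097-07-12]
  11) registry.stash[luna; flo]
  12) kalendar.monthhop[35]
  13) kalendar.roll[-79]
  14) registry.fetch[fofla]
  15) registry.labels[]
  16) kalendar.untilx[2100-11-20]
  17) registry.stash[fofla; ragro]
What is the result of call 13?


Answer: 2100-03-25

Derivation:
-> labels()
<- []
-> stash(k='secro', v='tusla')
<- nil
-> stash(k='secro', v='2255-12-15')
<- tusla
-> fetch(k='secro')
<- 2255-12-15
-> markday(d='2052-12-02')
<- 2052-12-02
-> stash(k='fofla', v='sosna_eg')
<- nil
-> fetch(k='secro')
<- 2255-12-15
-> stash(k='fle', v='-484')
<- nil
-> stash(k='luna', v='bupe')
<- nil
-> markday(d='2097-07-12')
<- 2097-07-12
-> stash(k='luna', v='flo')
<- bupe
-> monthhop(n='35')
<- 2100-06-12
-> roll(n='-79')
<- 2100-03-25
-> fetch(k='fofla')
<- sosna_eg
-> labels()
<- [fle, fofla, luna, secro]
-> untilx(d='2100-11-20')
<- 240
-> stash(k='fofla', v='ragro')
<- sosna_eg


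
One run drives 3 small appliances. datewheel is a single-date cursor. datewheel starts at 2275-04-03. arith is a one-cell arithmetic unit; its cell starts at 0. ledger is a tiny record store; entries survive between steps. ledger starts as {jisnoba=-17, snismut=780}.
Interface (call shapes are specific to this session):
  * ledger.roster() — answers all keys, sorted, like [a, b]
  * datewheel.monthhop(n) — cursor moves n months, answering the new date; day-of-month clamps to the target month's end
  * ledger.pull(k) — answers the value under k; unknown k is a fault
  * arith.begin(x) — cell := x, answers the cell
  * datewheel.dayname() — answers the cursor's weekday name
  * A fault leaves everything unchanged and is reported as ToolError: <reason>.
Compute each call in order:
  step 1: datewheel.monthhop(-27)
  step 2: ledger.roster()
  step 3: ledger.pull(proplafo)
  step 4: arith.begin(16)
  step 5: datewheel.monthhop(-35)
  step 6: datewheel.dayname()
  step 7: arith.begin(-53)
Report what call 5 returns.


CALL monthhop[-27]
RET  2273-01-03
CALL roster[]
RET  [jisnoba, snismut]
CALL pull[proplafo]
RET  ToolError: no such key proplafo
CALL begin[16]
RET  16
CALL monthhop[-35]
RET  2270-02-03
CALL dayname[]
RET  Thursday
CALL begin[-53]
RET  -53

Answer: 2270-02-03
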